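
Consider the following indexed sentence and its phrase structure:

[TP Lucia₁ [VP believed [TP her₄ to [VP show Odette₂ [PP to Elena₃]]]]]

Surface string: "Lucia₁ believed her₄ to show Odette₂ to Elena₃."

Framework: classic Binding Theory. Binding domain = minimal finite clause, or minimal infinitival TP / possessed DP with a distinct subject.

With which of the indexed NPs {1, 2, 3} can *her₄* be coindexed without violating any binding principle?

*her* is a pronoun, so Principle B applies: it must be free in its binding domain.
Binding domain of *her₄*: the matrix TP, whose subject is Lucia₁.
*Lucia₁* c-commands the pronoun within its binding domain → coindexation would violate Principle B.
*Odette₂*: the pronoun c-commands this R-expression → coindexation would violate Principle C on *Odette₂*.
*Elena₃*: the pronoun c-commands this R-expression → coindexation would violate Principle C on *Elena₃*.

none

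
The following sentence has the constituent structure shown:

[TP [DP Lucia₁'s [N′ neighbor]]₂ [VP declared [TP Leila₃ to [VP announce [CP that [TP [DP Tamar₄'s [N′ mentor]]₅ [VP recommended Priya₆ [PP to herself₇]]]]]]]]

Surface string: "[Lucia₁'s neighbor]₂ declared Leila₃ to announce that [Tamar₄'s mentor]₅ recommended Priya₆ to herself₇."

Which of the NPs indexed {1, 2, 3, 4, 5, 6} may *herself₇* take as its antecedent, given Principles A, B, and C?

*herself* is an anaphor, so Principle A applies: it must be bound in its binding domain.
Binding domain of *herself₇*: the embedded TP, whose subject is [Tamar₄'s mentor]₅.
*Lucia₁* does not c-command the anaphor → cannot bind it.
*[Lucia₁'s neighbor]₂* c-commands the anaphor but is outside its binding domain → cannot satisfy Principle A.
*Leila₃* c-commands the anaphor but is outside its binding domain → cannot satisfy Principle A.
*Tamar₄* does not c-command the anaphor → cannot bind it.
*[Tamar₄'s mentor]₅* c-commands the anaphor within its binding domain → licit binder.
*Priya₆* c-commands the anaphor within its binding domain → licit binder.

{5, 6}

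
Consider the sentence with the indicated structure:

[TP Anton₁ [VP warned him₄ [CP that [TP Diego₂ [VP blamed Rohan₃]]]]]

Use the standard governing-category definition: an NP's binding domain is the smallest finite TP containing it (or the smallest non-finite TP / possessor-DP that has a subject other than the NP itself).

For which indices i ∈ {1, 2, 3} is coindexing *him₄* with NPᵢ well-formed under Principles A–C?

*him* is a pronoun, so Principle B applies: it must be free in its binding domain.
Binding domain of *him₄*: the matrix TP, whose subject is Anton₁.
*Anton₁* c-commands the pronoun within its binding domain → coindexation would violate Principle B.
*Diego₂*: the pronoun c-commands this R-expression → coindexation would violate Principle C on *Diego₂*.
*Rohan₃*: the pronoun c-commands this R-expression → coindexation would violate Principle C on *Rohan₃*.

none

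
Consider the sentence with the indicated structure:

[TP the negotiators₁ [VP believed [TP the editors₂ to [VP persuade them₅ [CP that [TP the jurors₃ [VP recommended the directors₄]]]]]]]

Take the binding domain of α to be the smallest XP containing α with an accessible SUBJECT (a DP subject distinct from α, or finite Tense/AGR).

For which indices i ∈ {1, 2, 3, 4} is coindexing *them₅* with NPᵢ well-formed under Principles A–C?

*them* is a pronoun, so Principle B applies: it must be free in its binding domain.
Binding domain of *them₅*: the embedded TP, whose subject is the editors₂.
*the negotiators₁* c-commands the pronoun but from outside its binding domain, and is not c-commanded by it → coindexation permitted.
*the editors₂* c-commands the pronoun within its binding domain → coindexation would violate Principle B.
*the jurors₃*: the pronoun c-commands this R-expression → coindexation would violate Principle C on *the jurors₃*.
*the directors₄*: the pronoun c-commands this R-expression → coindexation would violate Principle C on *the directors₄*.

{1}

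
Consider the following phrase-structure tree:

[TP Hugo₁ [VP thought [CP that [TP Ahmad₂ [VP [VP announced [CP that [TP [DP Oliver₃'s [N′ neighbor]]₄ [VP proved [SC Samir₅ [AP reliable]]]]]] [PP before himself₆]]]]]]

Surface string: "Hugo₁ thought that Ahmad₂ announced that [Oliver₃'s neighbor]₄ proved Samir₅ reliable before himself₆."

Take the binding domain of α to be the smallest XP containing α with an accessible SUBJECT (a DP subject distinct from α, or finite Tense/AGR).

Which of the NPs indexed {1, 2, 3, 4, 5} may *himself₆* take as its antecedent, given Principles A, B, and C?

*himself* is an anaphor, so Principle A applies: it must be bound in its binding domain.
Binding domain of *himself₆*: the embedded TP, whose subject is Ahmad₂.
*Hugo₁* c-commands the anaphor but is outside its binding domain → cannot satisfy Principle A.
*Ahmad₂* c-commands the anaphor within its binding domain → licit binder.
*Oliver₃* does not c-command the anaphor → cannot bind it.
*[Oliver₃'s neighbor]₄* does not c-command the anaphor → cannot bind it.
*Samir₅* does not c-command the anaphor → cannot bind it.

{2}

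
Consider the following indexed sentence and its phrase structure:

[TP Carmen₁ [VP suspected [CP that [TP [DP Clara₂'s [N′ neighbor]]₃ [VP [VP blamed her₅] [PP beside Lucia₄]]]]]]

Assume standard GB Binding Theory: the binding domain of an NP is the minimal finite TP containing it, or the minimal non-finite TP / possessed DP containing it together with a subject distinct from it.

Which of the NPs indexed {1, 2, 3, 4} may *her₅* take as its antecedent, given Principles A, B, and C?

*her* is a pronoun, so Principle B applies: it must be free in its binding domain.
Binding domain of *her₅*: the embedded TP, whose subject is [Clara₂'s neighbor]₃.
*Carmen₁* c-commands the pronoun but from outside its binding domain, and is not c-commanded by it → coindexation permitted.
*Clara₂* and the pronoun do not c-command one another → neither Principle B nor Principle C is at stake; coindexation permitted.
*[Clara₂'s neighbor]₃* c-commands the pronoun within its binding domain → coindexation would violate Principle B.
*Lucia₄* and the pronoun do not c-command one another → neither Principle B nor Principle C is at stake; coindexation permitted.

{1, 2, 4}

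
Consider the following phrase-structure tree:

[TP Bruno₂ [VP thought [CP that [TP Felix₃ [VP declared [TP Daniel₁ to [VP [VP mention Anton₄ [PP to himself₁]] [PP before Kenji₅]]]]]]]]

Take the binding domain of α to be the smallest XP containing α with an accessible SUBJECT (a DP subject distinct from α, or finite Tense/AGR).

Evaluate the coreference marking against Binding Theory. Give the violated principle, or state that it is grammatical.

The two coindexed NPs are *Daniel₁* and *himself₁*.
*himself₁* is an anaphor; its binding domain is the embedded TP, whose subject is Daniel₁. *Daniel₁* c-commands it within that domain and shares its index, so Principle A is satisfied.
*Daniel₁* is an R-expression; *himself₁* does not c-command it, and no other NP shares its index, so Principle C is satisfied.
All principles are respected.

grammatical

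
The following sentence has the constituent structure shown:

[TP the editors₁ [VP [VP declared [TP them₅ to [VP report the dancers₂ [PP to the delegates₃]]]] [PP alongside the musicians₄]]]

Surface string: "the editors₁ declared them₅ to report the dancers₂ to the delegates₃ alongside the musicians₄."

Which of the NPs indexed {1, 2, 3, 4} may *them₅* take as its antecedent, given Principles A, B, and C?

{4}

*them* is a pronoun, so Principle B applies: it must be free in its binding domain.
Binding domain of *them₅*: the matrix TP, whose subject is the editors₁.
*the editors₁* c-commands the pronoun within its binding domain → coindexation would violate Principle B.
*the dancers₂*: the pronoun c-commands this R-expression → coindexation would violate Principle C on *the dancers₂*.
*the delegates₃*: the pronoun c-commands this R-expression → coindexation would violate Principle C on *the delegates₃*.
*the musicians₄* and the pronoun do not c-command one another → neither Principle B nor Principle C is at stake; coindexation permitted.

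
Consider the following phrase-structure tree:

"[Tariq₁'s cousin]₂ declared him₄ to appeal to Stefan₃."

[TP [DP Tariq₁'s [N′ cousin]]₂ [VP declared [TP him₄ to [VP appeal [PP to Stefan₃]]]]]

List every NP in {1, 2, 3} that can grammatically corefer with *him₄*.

{1}

*him* is a pronoun, so Principle B applies: it must be free in its binding domain.
Binding domain of *him₄*: the matrix TP, whose subject is [Tariq₁'s cousin]₂.
*Tariq₁* and the pronoun do not c-command one another → neither Principle B nor Principle C is at stake; coindexation permitted.
*[Tariq₁'s cousin]₂* c-commands the pronoun within its binding domain → coindexation would violate Principle B.
*Stefan₃*: the pronoun c-commands this R-expression → coindexation would violate Principle C on *Stefan₃*.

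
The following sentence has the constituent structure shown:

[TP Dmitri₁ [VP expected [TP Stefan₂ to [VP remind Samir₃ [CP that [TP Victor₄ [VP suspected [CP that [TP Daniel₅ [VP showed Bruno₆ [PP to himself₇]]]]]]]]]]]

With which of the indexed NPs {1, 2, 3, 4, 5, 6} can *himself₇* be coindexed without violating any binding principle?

{5, 6}

*himself* is an anaphor, so Principle A applies: it must be bound in its binding domain.
Binding domain of *himself₇*: the embedded TP, whose subject is Daniel₅.
*Dmitri₁* c-commands the anaphor but is outside its binding domain → cannot satisfy Principle A.
*Stefan₂* c-commands the anaphor but is outside its binding domain → cannot satisfy Principle A.
*Samir₃* c-commands the anaphor but is outside its binding domain → cannot satisfy Principle A.
*Victor₄* c-commands the anaphor but is outside its binding domain → cannot satisfy Principle A.
*Daniel₅* c-commands the anaphor within its binding domain → licit binder.
*Bruno₆* c-commands the anaphor within its binding domain → licit binder.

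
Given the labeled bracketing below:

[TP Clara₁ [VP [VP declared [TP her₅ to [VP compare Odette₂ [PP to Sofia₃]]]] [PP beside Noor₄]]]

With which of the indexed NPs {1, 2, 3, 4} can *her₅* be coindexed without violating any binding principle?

{4}

*her* is a pronoun, so Principle B applies: it must be free in its binding domain.
Binding domain of *her₅*: the matrix TP, whose subject is Clara₁.
*Clara₁* c-commands the pronoun within its binding domain → coindexation would violate Principle B.
*Odette₂*: the pronoun c-commands this R-expression → coindexation would violate Principle C on *Odette₂*.
*Sofia₃*: the pronoun c-commands this R-expression → coindexation would violate Principle C on *Sofia₃*.
*Noor₄* and the pronoun do not c-command one another → neither Principle B nor Principle C is at stake; coindexation permitted.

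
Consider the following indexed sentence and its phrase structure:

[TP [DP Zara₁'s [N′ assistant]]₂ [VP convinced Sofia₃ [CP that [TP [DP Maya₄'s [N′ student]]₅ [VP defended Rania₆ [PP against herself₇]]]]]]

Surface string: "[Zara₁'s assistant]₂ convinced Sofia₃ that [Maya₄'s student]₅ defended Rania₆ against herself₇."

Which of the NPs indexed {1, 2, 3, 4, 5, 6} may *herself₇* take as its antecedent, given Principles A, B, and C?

{5, 6}

*herself* is an anaphor, so Principle A applies: it must be bound in its binding domain.
Binding domain of *herself₇*: the embedded TP, whose subject is [Maya₄'s student]₅.
*Zara₁* does not c-command the anaphor → cannot bind it.
*[Zara₁'s assistant]₂* c-commands the anaphor but is outside its binding domain → cannot satisfy Principle A.
*Sofia₃* c-commands the anaphor but is outside its binding domain → cannot satisfy Principle A.
*Maya₄* does not c-command the anaphor → cannot bind it.
*[Maya₄'s student]₅* c-commands the anaphor within its binding domain → licit binder.
*Rania₆* c-commands the anaphor within its binding domain → licit binder.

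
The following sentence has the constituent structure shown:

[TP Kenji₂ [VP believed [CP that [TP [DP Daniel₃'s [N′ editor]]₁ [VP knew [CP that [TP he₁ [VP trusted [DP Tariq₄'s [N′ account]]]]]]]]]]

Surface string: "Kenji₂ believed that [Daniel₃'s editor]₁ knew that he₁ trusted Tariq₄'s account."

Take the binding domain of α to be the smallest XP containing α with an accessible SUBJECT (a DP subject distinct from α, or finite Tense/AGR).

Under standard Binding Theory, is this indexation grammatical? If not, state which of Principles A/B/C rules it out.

grammatical

The two coindexed NPs are *[Daniel₃'s editor]₁* and *he₁*.
*he₁* is a pronoun; nothing c-commands it within its binding domain (the embedded TP.), so Principle B holds trivially.
*[Daniel₃'s editor]₁* is an R-expression; *he₁* does not c-command it, and no other NP shares its index, so Principle C is satisfied.
All principles are respected.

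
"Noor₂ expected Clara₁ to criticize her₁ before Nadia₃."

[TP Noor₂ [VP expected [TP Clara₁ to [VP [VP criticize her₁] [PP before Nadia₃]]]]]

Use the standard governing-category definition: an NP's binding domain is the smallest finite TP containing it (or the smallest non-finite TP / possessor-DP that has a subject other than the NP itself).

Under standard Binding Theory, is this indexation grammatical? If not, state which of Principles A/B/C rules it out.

Principle B

The two coindexed NPs are *Clara₁* and *her₁*.
*her₁* is a pronoun. Its binding domain is the embedded TP, whose subject is Clara₁.
*Clara₁* c-commands it within that domain and carries the same index.
The pronoun is locally bound → Principle B violation.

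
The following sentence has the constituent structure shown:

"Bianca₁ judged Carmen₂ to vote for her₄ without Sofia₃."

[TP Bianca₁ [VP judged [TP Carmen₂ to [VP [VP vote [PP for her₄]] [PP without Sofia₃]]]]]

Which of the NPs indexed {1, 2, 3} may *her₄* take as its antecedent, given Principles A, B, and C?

{1, 3}

*her* is a pronoun, so Principle B applies: it must be free in its binding domain.
Binding domain of *her₄*: the embedded TP, whose subject is Carmen₂.
*Bianca₁* c-commands the pronoun but from outside its binding domain, and is not c-commanded by it → coindexation permitted.
*Carmen₂* c-commands the pronoun within its binding domain → coindexation would violate Principle B.
*Sofia₃* and the pronoun do not c-command one another → neither Principle B nor Principle C is at stake; coindexation permitted.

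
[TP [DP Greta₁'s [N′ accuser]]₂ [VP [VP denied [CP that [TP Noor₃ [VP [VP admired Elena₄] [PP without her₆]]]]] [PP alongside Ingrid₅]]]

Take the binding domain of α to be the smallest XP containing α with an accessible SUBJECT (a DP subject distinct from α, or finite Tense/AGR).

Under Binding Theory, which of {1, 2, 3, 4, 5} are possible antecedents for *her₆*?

{1, 2, 4, 5}

*her* is a pronoun, so Principle B applies: it must be free in its binding domain.
Binding domain of *her₆*: the embedded TP, whose subject is Noor₃.
*Greta₁* and the pronoun do not c-command one another → neither Principle B nor Principle C is at stake; coindexation permitted.
*[Greta₁'s accuser]₂* c-commands the pronoun but from outside its binding domain, and is not c-commanded by it → coindexation permitted.
*Noor₃* c-commands the pronoun within its binding domain → coindexation would violate Principle B.
*Elena₄* and the pronoun do not c-command one another → neither Principle B nor Principle C is at stake; coindexation permitted.
*Ingrid₅* and the pronoun do not c-command one another → neither Principle B nor Principle C is at stake; coindexation permitted.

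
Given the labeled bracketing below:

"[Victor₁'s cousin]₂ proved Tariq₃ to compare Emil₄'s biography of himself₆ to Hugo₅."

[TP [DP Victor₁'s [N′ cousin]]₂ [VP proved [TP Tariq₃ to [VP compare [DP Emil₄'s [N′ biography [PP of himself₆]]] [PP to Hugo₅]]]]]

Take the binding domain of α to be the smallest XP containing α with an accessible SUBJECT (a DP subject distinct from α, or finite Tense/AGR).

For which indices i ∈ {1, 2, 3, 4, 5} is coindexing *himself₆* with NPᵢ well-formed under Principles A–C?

*himself* is an anaphor, so Principle A applies: it must be bound in its binding domain.
Binding domain of *himself₆*: the possessed DP, whose subject is Emil₄.
*Victor₁* does not c-command the anaphor → cannot bind it.
*[Victor₁'s cousin]₂* c-commands the anaphor but is outside its binding domain → cannot satisfy Principle A.
*Tariq₃* c-commands the anaphor but is outside its binding domain → cannot satisfy Principle A.
*Emil₄* c-commands the anaphor within its binding domain → licit binder.
*Hugo₅* does not c-command the anaphor → cannot bind it.

{4}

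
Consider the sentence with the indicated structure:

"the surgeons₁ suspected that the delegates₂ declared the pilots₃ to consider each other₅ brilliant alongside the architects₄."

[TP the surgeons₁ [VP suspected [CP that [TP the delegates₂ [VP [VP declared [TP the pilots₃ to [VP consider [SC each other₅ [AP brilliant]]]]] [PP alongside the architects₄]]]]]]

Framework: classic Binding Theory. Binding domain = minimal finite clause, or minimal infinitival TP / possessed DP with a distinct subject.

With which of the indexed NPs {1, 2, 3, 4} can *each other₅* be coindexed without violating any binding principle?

{3}

*each other* is an anaphor, so Principle A applies: it must be bound in its binding domain.
Binding domain of *each other₅*: the embedded TP, whose subject is the pilots₃.
*the surgeons₁* c-commands the anaphor but is outside its binding domain → cannot satisfy Principle A.
*the delegates₂* c-commands the anaphor but is outside its binding domain → cannot satisfy Principle A.
*the pilots₃* c-commands the anaphor within its binding domain → licit binder.
*the architects₄* does not c-command the anaphor → cannot bind it.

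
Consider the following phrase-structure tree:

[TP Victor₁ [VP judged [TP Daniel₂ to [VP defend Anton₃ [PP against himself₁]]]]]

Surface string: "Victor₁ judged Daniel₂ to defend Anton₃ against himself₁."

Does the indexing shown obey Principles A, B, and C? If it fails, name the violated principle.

The two coindexed NPs are *Victor₁* and *himself₁*.
*himself₁* is an anaphor. Principle A requires it to be bound within its binding domain — the embedded TP, whose subject is Daniel₂.
Within that domain it is c-commanded by *Daniel₂*, *Anton₃*, none of which share its index.
*Victor₁* does c-command the anaphor, but from outside its binding domain.
The anaphor is unbound in its domain → Principle A violation.

Principle A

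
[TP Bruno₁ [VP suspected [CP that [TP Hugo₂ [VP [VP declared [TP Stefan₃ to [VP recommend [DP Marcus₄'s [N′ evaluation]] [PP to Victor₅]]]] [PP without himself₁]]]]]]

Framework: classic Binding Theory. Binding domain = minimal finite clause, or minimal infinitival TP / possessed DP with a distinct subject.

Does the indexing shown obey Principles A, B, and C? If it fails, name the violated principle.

The two coindexed NPs are *Bruno₁* and *himself₁*.
*himself₁* is an anaphor. Principle A requires it to be bound within its binding domain — the embedded TP, whose subject is Hugo₂.
Within that domain it is c-commanded by *Hugo₂*, which does not share its index.
*Bruno₁* does c-command the anaphor, but from outside its binding domain.
The anaphor is unbound in its domain → Principle A violation.

Principle A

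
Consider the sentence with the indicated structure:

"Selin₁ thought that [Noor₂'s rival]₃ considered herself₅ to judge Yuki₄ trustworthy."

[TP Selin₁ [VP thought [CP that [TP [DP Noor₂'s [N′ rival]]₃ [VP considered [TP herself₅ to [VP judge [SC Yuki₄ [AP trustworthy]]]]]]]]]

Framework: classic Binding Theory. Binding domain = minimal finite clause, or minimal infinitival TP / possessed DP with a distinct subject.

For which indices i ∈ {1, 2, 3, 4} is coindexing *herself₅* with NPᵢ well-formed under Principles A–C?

*herself* is an anaphor, so Principle A applies: it must be bound in its binding domain.
Binding domain of *herself₅*: the embedded TP, whose subject is [Noor₂'s rival]₃.
*Selin₁* c-commands the anaphor but is outside its binding domain → cannot satisfy Principle A.
*Noor₂* does not c-command the anaphor → cannot bind it.
*[Noor₂'s rival]₃* c-commands the anaphor within its binding domain → licit binder.
*Yuki₄* does not c-command the anaphor → cannot bind it.

{3}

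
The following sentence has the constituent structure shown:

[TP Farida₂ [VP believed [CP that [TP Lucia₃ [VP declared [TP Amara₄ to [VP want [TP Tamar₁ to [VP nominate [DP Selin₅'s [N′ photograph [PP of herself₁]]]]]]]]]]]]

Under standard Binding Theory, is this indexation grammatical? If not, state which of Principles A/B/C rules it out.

Principle A

The two coindexed NPs are *Tamar₁* and *herself₁*.
*herself₁* is an anaphor. Principle A requires it to be bound within its binding domain — the possessed DP, whose subject is Selin₅.
Within that domain it is c-commanded by *Selin₅*, which does not share its index.
*Tamar₁* does c-command the anaphor, but from outside its binding domain.
The anaphor is unbound in its domain → Principle A violation.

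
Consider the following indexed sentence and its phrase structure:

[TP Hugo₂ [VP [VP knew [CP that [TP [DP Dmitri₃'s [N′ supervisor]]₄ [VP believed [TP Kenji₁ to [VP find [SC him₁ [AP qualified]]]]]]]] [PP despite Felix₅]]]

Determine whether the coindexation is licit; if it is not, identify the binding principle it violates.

The two coindexed NPs are *Kenji₁* and *him₁*.
*him₁* is a pronoun. Its binding domain is the embedded TP, whose subject is Kenji₁.
*Kenji₁* c-commands it within that domain and carries the same index.
The pronoun is locally bound → Principle B violation.

Principle B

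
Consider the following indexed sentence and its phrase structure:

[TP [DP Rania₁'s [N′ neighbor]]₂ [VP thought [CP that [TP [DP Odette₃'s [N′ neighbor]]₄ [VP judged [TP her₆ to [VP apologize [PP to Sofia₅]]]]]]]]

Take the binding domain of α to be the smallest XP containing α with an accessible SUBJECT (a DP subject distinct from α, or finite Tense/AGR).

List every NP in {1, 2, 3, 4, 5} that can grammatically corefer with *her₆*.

{1, 2, 3}

*her* is a pronoun, so Principle B applies: it must be free in its binding domain.
Binding domain of *her₆*: the embedded TP, whose subject is [Odette₃'s neighbor]₄.
*Rania₁* and the pronoun do not c-command one another → neither Principle B nor Principle C is at stake; coindexation permitted.
*[Rania₁'s neighbor]₂* c-commands the pronoun but from outside its binding domain, and is not c-commanded by it → coindexation permitted.
*Odette₃* and the pronoun do not c-command one another → neither Principle B nor Principle C is at stake; coindexation permitted.
*[Odette₃'s neighbor]₄* c-commands the pronoun within its binding domain → coindexation would violate Principle B.
*Sofia₅*: the pronoun c-commands this R-expression → coindexation would violate Principle C on *Sofia₅*.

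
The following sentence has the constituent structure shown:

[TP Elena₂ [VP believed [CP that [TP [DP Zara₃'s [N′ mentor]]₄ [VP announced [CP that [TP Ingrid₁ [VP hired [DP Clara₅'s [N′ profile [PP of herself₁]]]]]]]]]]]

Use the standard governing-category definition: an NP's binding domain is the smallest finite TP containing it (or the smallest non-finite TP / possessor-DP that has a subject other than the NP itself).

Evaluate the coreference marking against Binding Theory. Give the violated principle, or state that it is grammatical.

The two coindexed NPs are *Ingrid₁* and *herself₁*.
*herself₁* is an anaphor. Principle A requires it to be bound within its binding domain — the possessed DP, whose subject is Clara₅.
Within that domain it is c-commanded by *Clara₅*, which does not share its index.
*Ingrid₁* does c-command the anaphor, but from outside its binding domain.
The anaphor is unbound in its domain → Principle A violation.

Principle A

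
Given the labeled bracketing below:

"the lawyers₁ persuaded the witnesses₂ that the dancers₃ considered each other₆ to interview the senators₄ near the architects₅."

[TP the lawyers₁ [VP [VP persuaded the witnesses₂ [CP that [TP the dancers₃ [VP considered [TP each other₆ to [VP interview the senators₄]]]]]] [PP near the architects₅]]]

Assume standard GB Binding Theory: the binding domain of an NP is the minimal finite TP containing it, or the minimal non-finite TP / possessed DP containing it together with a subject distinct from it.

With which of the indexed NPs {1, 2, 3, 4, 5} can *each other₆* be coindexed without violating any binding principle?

*each other* is an anaphor, so Principle A applies: it must be bound in its binding domain.
Binding domain of *each other₆*: the embedded TP, whose subject is the dancers₃.
*the lawyers₁* c-commands the anaphor but is outside its binding domain → cannot satisfy Principle A.
*the witnesses₂* c-commands the anaphor but is outside its binding domain → cannot satisfy Principle A.
*the dancers₃* c-commands the anaphor within its binding domain → licit binder.
*the senators₄* does not c-command the anaphor → cannot bind it.
*the architects₅* does not c-command the anaphor → cannot bind it.

{3}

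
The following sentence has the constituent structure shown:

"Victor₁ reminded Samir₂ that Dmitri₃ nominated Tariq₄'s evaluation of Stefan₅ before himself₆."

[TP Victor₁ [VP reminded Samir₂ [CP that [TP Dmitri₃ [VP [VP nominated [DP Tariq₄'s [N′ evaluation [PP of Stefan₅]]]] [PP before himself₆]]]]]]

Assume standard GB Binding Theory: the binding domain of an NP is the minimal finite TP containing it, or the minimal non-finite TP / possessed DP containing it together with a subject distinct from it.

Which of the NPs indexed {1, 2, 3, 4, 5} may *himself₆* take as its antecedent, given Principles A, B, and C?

*himself* is an anaphor, so Principle A applies: it must be bound in its binding domain.
Binding domain of *himself₆*: the embedded TP, whose subject is Dmitri₃.
*Victor₁* c-commands the anaphor but is outside its binding domain → cannot satisfy Principle A.
*Samir₂* c-commands the anaphor but is outside its binding domain → cannot satisfy Principle A.
*Dmitri₃* c-commands the anaphor within its binding domain → licit binder.
*Tariq₄* does not c-command the anaphor → cannot bind it.
*Stefan₅* does not c-command the anaphor → cannot bind it.

{3}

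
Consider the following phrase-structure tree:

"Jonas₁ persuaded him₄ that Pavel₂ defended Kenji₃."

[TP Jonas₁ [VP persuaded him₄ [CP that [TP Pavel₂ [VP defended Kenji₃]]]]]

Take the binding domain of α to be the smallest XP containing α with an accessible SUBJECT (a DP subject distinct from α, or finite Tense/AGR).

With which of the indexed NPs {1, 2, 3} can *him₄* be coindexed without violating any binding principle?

none

*him* is a pronoun, so Principle B applies: it must be free in its binding domain.
Binding domain of *him₄*: the matrix TP, whose subject is Jonas₁.
*Jonas₁* c-commands the pronoun within its binding domain → coindexation would violate Principle B.
*Pavel₂*: the pronoun c-commands this R-expression → coindexation would violate Principle C on *Pavel₂*.
*Kenji₃*: the pronoun c-commands this R-expression → coindexation would violate Principle C on *Kenji₃*.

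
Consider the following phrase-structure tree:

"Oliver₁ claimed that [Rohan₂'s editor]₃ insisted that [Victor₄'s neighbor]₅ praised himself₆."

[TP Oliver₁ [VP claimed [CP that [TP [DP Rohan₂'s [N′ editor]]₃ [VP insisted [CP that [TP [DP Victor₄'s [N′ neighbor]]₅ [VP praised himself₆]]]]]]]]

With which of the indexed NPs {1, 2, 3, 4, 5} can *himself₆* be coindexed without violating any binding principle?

{5}

*himself* is an anaphor, so Principle A applies: it must be bound in its binding domain.
Binding domain of *himself₆*: the embedded TP, whose subject is [Victor₄'s neighbor]₅.
*Oliver₁* c-commands the anaphor but is outside its binding domain → cannot satisfy Principle A.
*Rohan₂* does not c-command the anaphor → cannot bind it.
*[Rohan₂'s editor]₃* c-commands the anaphor but is outside its binding domain → cannot satisfy Principle A.
*Victor₄* does not c-command the anaphor → cannot bind it.
*[Victor₄'s neighbor]₅* c-commands the anaphor within its binding domain → licit binder.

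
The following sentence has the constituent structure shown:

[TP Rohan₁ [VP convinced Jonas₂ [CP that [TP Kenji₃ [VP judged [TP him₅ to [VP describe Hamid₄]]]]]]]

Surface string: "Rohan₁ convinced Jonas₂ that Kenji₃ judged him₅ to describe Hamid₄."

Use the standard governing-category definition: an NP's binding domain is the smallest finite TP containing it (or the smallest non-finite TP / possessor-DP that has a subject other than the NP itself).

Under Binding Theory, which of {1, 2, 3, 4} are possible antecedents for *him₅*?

*him* is a pronoun, so Principle B applies: it must be free in its binding domain.
Binding domain of *him₅*: the embedded TP, whose subject is Kenji₃.
*Rohan₁* c-commands the pronoun but from outside its binding domain, and is not c-commanded by it → coindexation permitted.
*Jonas₂* c-commands the pronoun but from outside its binding domain, and is not c-commanded by it → coindexation permitted.
*Kenji₃* c-commands the pronoun within its binding domain → coindexation would violate Principle B.
*Hamid₄*: the pronoun c-commands this R-expression → coindexation would violate Principle C on *Hamid₄*.

{1, 2}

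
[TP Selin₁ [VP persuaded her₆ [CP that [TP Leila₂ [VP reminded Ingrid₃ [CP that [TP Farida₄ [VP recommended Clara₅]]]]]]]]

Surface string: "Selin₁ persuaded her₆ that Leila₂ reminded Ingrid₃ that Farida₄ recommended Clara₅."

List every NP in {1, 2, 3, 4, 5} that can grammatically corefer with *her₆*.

*her* is a pronoun, so Principle B applies: it must be free in its binding domain.
Binding domain of *her₆*: the matrix TP, whose subject is Selin₁.
*Selin₁* c-commands the pronoun within its binding domain → coindexation would violate Principle B.
*Leila₂*: the pronoun c-commands this R-expression → coindexation would violate Principle C on *Leila₂*.
*Ingrid₃*: the pronoun c-commands this R-expression → coindexation would violate Principle C on *Ingrid₃*.
*Farida₄*: the pronoun c-commands this R-expression → coindexation would violate Principle C on *Farida₄*.
*Clara₅*: the pronoun c-commands this R-expression → coindexation would violate Principle C on *Clara₅*.

none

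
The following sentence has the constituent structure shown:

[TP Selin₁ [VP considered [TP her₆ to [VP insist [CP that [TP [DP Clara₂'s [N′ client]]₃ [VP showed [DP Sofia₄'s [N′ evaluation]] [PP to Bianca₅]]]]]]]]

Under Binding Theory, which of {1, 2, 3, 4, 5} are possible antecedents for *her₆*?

none

*her* is a pronoun, so Principle B applies: it must be free in its binding domain.
Binding domain of *her₆*: the matrix TP, whose subject is Selin₁.
*Selin₁* c-commands the pronoun within its binding domain → coindexation would violate Principle B.
*Clara₂*: the pronoun c-commands this R-expression → coindexation would violate Principle C on *Clara₂*.
*[Clara₂'s client]₃*: the pronoun c-commands this R-expression → coindexation would violate Principle C on *[Clara₂'s client]₃*.
*Sofia₄*: the pronoun c-commands this R-expression → coindexation would violate Principle C on *Sofia₄*.
*Bianca₅*: the pronoun c-commands this R-expression → coindexation would violate Principle C on *Bianca₅*.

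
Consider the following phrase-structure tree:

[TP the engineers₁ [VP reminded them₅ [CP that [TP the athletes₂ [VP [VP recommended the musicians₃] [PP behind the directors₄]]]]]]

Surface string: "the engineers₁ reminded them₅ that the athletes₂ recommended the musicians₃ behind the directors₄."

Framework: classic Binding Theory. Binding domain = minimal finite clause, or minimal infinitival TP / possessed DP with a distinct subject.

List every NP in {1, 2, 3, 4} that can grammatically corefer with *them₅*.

none

*them* is a pronoun, so Principle B applies: it must be free in its binding domain.
Binding domain of *them₅*: the matrix TP, whose subject is the engineers₁.
*the engineers₁* c-commands the pronoun within its binding domain → coindexation would violate Principle B.
*the athletes₂*: the pronoun c-commands this R-expression → coindexation would violate Principle C on *the athletes₂*.
*the musicians₃*: the pronoun c-commands this R-expression → coindexation would violate Principle C on *the musicians₃*.
*the directors₄*: the pronoun c-commands this R-expression → coindexation would violate Principle C on *the directors₄*.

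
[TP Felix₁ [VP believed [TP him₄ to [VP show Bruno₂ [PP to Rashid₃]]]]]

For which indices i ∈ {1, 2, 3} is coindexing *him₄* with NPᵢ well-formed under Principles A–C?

*him* is a pronoun, so Principle B applies: it must be free in its binding domain.
Binding domain of *him₄*: the matrix TP, whose subject is Felix₁.
*Felix₁* c-commands the pronoun within its binding domain → coindexation would violate Principle B.
*Bruno₂*: the pronoun c-commands this R-expression → coindexation would violate Principle C on *Bruno₂*.
*Rashid₃*: the pronoun c-commands this R-expression → coindexation would violate Principle C on *Rashid₃*.

none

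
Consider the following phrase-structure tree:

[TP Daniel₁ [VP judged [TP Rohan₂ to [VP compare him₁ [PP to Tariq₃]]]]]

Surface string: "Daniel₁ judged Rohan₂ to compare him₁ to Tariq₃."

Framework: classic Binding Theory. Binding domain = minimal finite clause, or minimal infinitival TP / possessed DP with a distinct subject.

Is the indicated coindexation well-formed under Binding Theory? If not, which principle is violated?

The two coindexed NPs are *Daniel₁* and *him₁*.
*him₁* is a pronoun; its binding domain is the embedded TP, whose subject is Rohan₂. Within that domain it is c-commanded only by *Rohan₂*, which carries a different index — the pronoun is free locally, so Principle B holds.
*Daniel₁* is an R-expression; *him₁* does not c-command it, and no other NP shares its index, so Principle C is satisfied.
All principles are respected.

grammatical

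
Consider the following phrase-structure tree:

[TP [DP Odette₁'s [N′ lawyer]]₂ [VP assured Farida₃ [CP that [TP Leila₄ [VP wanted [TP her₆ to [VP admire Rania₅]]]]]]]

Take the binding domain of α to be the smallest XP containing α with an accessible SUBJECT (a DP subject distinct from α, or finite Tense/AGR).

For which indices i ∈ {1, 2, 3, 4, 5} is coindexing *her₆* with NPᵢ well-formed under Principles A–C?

*her* is a pronoun, so Principle B applies: it must be free in its binding domain.
Binding domain of *her₆*: the embedded TP, whose subject is Leila₄.
*Odette₁* and the pronoun do not c-command one another → neither Principle B nor Principle C is at stake; coindexation permitted.
*[Odette₁'s lawyer]₂* c-commands the pronoun but from outside its binding domain, and is not c-commanded by it → coindexation permitted.
*Farida₃* c-commands the pronoun but from outside its binding domain, and is not c-commanded by it → coindexation permitted.
*Leila₄* c-commands the pronoun within its binding domain → coindexation would violate Principle B.
*Rania₅*: the pronoun c-commands this R-expression → coindexation would violate Principle C on *Rania₅*.

{1, 2, 3}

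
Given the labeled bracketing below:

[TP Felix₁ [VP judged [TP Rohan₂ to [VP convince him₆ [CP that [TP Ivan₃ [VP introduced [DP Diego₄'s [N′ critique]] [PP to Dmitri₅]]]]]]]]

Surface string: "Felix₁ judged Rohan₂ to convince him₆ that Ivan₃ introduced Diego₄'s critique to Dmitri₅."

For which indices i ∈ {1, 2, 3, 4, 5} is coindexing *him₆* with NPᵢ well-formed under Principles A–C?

*him* is a pronoun, so Principle B applies: it must be free in its binding domain.
Binding domain of *him₆*: the embedded TP, whose subject is Rohan₂.
*Felix₁* c-commands the pronoun but from outside its binding domain, and is not c-commanded by it → coindexation permitted.
*Rohan₂* c-commands the pronoun within its binding domain → coindexation would violate Principle B.
*Ivan₃*: the pronoun c-commands this R-expression → coindexation would violate Principle C on *Ivan₃*.
*Diego₄*: the pronoun c-commands this R-expression → coindexation would violate Principle C on *Diego₄*.
*Dmitri₅*: the pronoun c-commands this R-expression → coindexation would violate Principle C on *Dmitri₅*.

{1}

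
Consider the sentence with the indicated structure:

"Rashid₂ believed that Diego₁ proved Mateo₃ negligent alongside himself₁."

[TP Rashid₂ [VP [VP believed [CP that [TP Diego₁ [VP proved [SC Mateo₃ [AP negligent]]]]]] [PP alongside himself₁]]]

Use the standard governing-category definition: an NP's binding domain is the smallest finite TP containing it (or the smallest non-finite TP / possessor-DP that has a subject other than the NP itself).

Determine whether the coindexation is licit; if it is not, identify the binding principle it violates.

Principle A

The two coindexed NPs are *Diego₁* and *himself₁*.
*himself₁* is an anaphor. Principle A requires it to be bound within its binding domain — the matrix TP, whose subject is Rashid₂.
Within that domain it is c-commanded by *Rashid₂*, which does not share its index.
*Diego₁* does not c-command the anaphor at all.
The anaphor is unbound in its domain → Principle A violation.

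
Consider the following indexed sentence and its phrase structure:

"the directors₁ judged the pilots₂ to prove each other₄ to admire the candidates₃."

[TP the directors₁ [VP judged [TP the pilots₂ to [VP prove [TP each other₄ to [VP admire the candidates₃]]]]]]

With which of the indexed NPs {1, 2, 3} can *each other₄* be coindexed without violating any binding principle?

{2}

*each other* is an anaphor, so Principle A applies: it must be bound in its binding domain.
Binding domain of *each other₄*: the embedded TP, whose subject is the pilots₂.
*the directors₁* c-commands the anaphor but is outside its binding domain → cannot satisfy Principle A.
*the pilots₂* c-commands the anaphor within its binding domain → licit binder.
*the candidates₃* does not c-command the anaphor → cannot bind it.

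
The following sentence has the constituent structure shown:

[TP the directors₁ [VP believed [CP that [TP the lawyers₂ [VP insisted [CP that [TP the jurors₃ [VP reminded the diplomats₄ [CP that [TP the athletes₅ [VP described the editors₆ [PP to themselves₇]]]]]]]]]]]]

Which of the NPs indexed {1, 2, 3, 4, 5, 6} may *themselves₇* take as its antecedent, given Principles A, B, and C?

{5, 6}

*themselves* is an anaphor, so Principle A applies: it must be bound in its binding domain.
Binding domain of *themselves₇*: the embedded TP, whose subject is the athletes₅.
*the directors₁* c-commands the anaphor but is outside its binding domain → cannot satisfy Principle A.
*the lawyers₂* c-commands the anaphor but is outside its binding domain → cannot satisfy Principle A.
*the jurors₃* c-commands the anaphor but is outside its binding domain → cannot satisfy Principle A.
*the diplomats₄* c-commands the anaphor but is outside its binding domain → cannot satisfy Principle A.
*the athletes₅* c-commands the anaphor within its binding domain → licit binder.
*the editors₆* c-commands the anaphor within its binding domain → licit binder.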